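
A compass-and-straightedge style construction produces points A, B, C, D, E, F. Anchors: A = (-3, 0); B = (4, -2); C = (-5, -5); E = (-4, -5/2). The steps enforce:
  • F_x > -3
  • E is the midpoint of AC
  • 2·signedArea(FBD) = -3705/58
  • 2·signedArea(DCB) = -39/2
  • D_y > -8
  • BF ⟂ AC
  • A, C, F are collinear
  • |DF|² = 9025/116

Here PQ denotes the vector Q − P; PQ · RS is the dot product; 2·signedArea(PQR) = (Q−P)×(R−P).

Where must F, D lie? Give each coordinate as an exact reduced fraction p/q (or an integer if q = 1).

1. F_x = -79/29  [A, C, F are collinear ∩ BF ⟂ AC]
2. F_y = 20/29  [A, C, F are collinear ∩ BF ⟂ AC]
   → F = (-79/29, 20/29)
3. D_x = -6  [2·signedArea(DCB) = -39/2 ∩ 2·signedArea(FBD) = -3705/58]
4. D_y = -15/2  [2·signedArea(DCB) = -39/2 ∩ 2·signedArea(FBD) = -3705/58]
   → D = (-6, -15/2)

D = (-6, -15/2)
F = (-79/29, 20/29)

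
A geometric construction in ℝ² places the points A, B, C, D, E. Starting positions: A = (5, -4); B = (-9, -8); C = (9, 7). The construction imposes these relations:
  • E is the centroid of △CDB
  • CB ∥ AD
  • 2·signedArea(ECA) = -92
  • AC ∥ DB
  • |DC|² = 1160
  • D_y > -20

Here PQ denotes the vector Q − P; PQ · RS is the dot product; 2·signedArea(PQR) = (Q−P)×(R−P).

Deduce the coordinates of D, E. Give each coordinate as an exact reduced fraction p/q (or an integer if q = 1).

D = (-13, -19)
E = (-13/3, -20/3)

1. D_x = -13  [AC ∥ DB ∩ CB ∥ AD]
2. D_y = -19  [AC ∥ DB ∩ CB ∥ AD]
   → D = (-13, -19)
3. E_x = -13/3  [E is the centroid of △CDB]
4. E_y = -20/3  [E is the centroid of △CDB]
   → E = (-13/3, -20/3)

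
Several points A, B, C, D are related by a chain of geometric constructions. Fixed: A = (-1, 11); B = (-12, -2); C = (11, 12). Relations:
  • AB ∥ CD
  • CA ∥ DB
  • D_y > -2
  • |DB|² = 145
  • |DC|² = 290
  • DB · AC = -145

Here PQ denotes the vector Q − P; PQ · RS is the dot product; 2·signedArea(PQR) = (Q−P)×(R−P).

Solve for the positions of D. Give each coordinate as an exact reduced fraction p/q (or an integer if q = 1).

1. D_x = 0  [CA ∥ DB ∩ AB ∥ CD]
2. D_y = -1  [CA ∥ DB ∩ AB ∥ CD]
   → D = (0, -1)

D = (0, -1)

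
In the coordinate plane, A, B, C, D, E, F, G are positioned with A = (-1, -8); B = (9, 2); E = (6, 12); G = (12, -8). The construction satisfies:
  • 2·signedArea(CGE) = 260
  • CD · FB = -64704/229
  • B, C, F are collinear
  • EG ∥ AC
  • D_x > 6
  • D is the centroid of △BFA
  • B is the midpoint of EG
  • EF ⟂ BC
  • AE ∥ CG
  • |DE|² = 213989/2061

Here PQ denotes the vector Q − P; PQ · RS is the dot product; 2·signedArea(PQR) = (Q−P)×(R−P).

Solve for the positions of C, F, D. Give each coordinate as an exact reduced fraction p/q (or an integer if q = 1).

C = (5, -28)
D = (4181/687, 1244/687)
F = (2349/229, 2618/229)

1. C_x = 5  [AE ∥ CG ∩ EG ∥ AC]
2. C_y = -28  [AE ∥ CG ∩ EG ∥ AC]
   → C = (5, -28)
3. F_x = 2349/229  [B, C, F are collinear ∩ EF ⟂ BC]
4. F_y = 2618/229  [B, C, F are collinear ∩ EF ⟂ BC]
   → F = (2349/229, 2618/229)
5. D_x = 4181/687  [D is the centroid of △BFA]
6. D_y = 1244/687  [D is the centroid of △BFA]
   → D = (4181/687, 1244/687)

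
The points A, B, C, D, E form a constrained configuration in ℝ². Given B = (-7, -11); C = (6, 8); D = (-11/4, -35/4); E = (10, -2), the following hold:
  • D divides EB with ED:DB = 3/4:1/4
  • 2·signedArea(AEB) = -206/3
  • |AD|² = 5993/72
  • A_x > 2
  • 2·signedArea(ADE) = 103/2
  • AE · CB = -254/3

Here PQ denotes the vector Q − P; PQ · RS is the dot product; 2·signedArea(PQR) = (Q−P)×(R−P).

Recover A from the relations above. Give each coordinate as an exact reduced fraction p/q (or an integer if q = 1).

1. A_x = 3  [2·signedArea(ADE) = 103/2 ∩ AE · CB = -254/3]
2. A_y = -5/3  [2·signedArea(ADE) = 103/2 ∩ AE · CB = -254/3]
   → A = (3, -5/3)

A = (3, -5/3)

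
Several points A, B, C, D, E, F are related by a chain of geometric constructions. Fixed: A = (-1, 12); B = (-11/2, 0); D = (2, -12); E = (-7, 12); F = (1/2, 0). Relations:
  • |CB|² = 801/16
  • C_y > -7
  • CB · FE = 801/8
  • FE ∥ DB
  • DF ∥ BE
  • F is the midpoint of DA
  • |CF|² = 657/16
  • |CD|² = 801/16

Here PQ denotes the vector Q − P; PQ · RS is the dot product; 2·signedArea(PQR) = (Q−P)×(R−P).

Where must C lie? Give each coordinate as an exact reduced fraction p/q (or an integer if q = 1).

1. C_x = -7/4  [line 15/2·x + -12·y + -471/8 = 0 ∩ |CD|² = 801/16]
2. C_y = -6  [line 15/2·x + -12·y + -471/8 = 0 ∩ |CD|² = 801/16]
   → C = (-7/4, -6)

C = (-7/4, -6)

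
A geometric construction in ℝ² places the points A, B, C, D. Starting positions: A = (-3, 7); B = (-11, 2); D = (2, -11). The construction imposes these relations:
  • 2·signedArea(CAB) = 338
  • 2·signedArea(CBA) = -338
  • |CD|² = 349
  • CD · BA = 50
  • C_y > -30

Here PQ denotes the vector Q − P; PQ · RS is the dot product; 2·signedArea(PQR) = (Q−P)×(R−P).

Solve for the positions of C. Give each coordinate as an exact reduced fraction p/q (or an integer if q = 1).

C = (7, -29)

1. C_x = 7  [2·signedArea(CAB) = 338 ∩ CD · BA = 50]
2. C_y = -29  [2·signedArea(CAB) = 338 ∩ CD · BA = 50]
   → C = (7, -29)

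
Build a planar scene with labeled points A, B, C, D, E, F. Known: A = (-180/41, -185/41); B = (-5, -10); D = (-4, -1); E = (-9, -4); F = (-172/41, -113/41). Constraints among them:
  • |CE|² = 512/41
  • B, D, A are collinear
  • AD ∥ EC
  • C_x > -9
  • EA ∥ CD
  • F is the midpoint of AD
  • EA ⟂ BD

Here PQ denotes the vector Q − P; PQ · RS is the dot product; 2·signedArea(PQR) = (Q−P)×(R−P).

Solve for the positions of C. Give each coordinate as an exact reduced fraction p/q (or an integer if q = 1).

C = (-353/41, -20/41)

1. C_x = -353/41  [EA ∥ CD ∩ AD ∥ EC]
2. C_y = -20/41  [EA ∥ CD ∩ AD ∥ EC]
   → C = (-353/41, -20/41)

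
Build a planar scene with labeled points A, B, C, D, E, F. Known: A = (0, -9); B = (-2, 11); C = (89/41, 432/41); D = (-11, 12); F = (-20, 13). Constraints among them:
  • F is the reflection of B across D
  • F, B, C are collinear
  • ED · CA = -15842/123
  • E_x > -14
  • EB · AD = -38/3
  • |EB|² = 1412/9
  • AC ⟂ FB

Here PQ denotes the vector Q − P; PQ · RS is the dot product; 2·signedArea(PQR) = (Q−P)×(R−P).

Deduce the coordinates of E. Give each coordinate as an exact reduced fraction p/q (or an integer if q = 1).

1. E_x = -40/3  [ED · CA = -15842/123 ∩ EB · AD = -38/3]
2. E_y = 17/3  [ED · CA = -15842/123 ∩ EB · AD = -38/3]
   → E = (-40/3, 17/3)

E = (-40/3, 17/3)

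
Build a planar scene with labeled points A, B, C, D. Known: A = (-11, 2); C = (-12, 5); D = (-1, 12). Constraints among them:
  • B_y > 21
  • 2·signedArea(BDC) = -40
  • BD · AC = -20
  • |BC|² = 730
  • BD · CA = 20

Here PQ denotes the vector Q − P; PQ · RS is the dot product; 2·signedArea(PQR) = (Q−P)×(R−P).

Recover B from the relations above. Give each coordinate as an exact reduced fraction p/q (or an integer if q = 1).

B = (9, 22)

1. B_x = 9  [BD · CA = 20 ∩ 2·signedArea(BDC) = -40]
2. B_y = 22  [BD · CA = 20 ∩ 2·signedArea(BDC) = -40]
   → B = (9, 22)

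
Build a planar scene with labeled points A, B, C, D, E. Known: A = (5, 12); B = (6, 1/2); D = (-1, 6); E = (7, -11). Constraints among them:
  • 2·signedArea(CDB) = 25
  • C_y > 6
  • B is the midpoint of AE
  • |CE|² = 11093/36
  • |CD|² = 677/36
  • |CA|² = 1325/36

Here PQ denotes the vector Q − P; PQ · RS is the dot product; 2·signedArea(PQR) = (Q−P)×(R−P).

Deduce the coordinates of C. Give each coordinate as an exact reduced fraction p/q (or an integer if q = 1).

1. C_x = 10/3  [line 11/2·x + 7·y + -123/2 = 0 ∩ |CE|² = 11093/36]
2. C_y = 37/6  [line 11/2·x + 7·y + -123/2 = 0 ∩ |CE|² = 11093/36]
   → C = (10/3, 37/6)

C = (10/3, 37/6)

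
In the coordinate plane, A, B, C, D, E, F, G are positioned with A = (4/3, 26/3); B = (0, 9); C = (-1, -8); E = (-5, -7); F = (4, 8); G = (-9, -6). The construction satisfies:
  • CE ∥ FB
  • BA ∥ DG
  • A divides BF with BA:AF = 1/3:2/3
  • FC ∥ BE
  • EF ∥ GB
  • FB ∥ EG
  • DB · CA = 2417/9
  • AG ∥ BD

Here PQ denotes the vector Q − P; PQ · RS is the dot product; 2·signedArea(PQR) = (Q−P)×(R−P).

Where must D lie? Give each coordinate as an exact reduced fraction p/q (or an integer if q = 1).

1. D_x = -31/3  [BA ∥ DG ∩ AG ∥ BD]
2. D_y = -17/3  [BA ∥ DG ∩ AG ∥ BD]
   → D = (-31/3, -17/3)

D = (-31/3, -17/3)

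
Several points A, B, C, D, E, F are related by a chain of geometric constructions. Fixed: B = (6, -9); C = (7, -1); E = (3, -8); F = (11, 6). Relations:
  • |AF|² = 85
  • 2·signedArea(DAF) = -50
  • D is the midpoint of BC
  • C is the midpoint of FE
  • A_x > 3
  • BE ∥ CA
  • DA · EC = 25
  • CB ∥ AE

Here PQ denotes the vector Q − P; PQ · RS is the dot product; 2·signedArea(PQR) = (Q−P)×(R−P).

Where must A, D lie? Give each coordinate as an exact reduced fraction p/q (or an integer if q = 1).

1. A_x = 4  [CB ∥ AE ∩ BE ∥ CA]
2. A_y = 0  [CB ∥ AE ∩ BE ∥ CA]
   → A = (4, 0)
3. D_x = 13/2  [D is the midpoint of BC]
4. D_y = -5  [D is the midpoint of BC]
   → D = (13/2, -5)

A = (4, 0)
D = (13/2, -5)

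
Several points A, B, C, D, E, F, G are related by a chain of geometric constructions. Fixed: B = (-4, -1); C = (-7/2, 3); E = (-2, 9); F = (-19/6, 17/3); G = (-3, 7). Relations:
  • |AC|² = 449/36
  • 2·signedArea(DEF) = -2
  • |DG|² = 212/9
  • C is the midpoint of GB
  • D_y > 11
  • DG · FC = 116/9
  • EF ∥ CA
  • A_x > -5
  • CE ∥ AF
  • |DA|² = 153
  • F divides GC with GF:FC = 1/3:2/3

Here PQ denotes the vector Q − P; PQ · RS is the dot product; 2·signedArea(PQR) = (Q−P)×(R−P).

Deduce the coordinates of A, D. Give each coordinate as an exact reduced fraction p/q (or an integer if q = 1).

1. A_x = -14/3  [CE ∥ AF ∩ EF ∥ CA]
2. A_y = -1/3  [CE ∥ AF ∩ EF ∥ CA]
   → A = (-14/3, -1/3)
3. D_x = -5/3  [DG · FC = 116/9 ∩ 2·signedArea(DEF) = -2]
4. D_y = 35/3  [DG · FC = 116/9 ∩ 2·signedArea(DEF) = -2]
   → D = (-5/3, 35/3)

A = (-14/3, -1/3)
D = (-5/3, 35/3)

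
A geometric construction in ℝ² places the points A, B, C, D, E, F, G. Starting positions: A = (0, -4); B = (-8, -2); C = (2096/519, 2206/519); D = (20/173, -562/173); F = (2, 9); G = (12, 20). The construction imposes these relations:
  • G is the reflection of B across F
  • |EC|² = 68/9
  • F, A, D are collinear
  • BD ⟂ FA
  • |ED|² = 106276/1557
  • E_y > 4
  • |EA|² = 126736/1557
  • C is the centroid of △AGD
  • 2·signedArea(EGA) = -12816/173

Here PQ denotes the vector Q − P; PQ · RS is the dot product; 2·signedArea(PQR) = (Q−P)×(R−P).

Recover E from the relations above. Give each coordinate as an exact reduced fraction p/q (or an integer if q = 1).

1. E_x = 712/519  [line 24·x + -12·y + 4512/173 = 0 ∩ |EA|² = 126736/1557]
2. E_y = 2552/519  [line 24·x + -12·y + 4512/173 = 0 ∩ |EA|² = 126736/1557]
   → E = (712/519, 2552/519)

E = (712/519, 2552/519)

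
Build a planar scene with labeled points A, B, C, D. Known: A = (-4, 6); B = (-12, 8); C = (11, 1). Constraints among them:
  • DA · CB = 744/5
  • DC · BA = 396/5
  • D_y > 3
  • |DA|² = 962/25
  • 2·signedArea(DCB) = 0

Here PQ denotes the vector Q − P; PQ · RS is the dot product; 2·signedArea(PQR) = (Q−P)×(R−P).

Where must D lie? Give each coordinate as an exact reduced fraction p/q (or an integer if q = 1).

1. D_x = 9/5  [2·signedArea(DCB) = 0 ∩ DA · CB = 744/5]
2. D_y = 19/5  [2·signedArea(DCB) = 0 ∩ DA · CB = 744/5]
   → D = (9/5, 19/5)

D = (9/5, 19/5)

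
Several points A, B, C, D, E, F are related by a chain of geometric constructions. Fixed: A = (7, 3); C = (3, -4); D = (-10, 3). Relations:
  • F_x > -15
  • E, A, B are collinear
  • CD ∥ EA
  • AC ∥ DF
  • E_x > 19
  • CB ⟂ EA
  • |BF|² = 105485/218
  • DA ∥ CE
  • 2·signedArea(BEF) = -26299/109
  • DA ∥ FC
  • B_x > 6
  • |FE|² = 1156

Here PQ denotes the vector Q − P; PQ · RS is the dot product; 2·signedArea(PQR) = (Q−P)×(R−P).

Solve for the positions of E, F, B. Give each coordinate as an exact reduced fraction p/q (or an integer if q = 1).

B = (1487/218, 675/218)
E = (20, -4)
F = (-14, -4)

1. E_x = 20  [CD ∥ EA ∩ DA ∥ CE]
2. E_y = -4  [CD ∥ EA ∩ DA ∥ CE]
   → E = (20, -4)
3. F_x = -14  [DA ∥ FC ∩ AC ∥ DF]
4. F_y = -4  [DA ∥ FC ∩ AC ∥ DF]
   → F = (-14, -4)
5. B_x = 1487/218  [E, A, B are collinear ∩ CB ⟂ EA]
6. B_y = 675/218  [E, A, B are collinear ∩ CB ⟂ EA]
   → B = (1487/218, 675/218)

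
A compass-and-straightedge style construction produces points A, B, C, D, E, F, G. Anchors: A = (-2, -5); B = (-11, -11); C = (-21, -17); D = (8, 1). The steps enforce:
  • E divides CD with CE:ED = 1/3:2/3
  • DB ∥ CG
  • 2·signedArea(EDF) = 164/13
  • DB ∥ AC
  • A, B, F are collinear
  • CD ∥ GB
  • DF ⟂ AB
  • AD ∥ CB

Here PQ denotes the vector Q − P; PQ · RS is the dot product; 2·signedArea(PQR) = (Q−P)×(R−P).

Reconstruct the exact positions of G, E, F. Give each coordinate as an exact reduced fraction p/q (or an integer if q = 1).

1. G_x = -40  [CD ∥ GB ∩ DB ∥ CG]
2. G_y = -29  [CD ∥ GB ∩ DB ∥ CG]
   → G = (-40, -29)
3. E_x = -34/3  [E divides CD with CE:ED = 1/3:2/3]
4. E_y = -11  [E divides CD with CE:ED = 1/3:2/3]
   → E = (-34/3, -11)
5. F_x = 100/13  [A, B, F are collinear ∩ DF ⟂ AB]
6. F_y = 19/13  [A, B, F are collinear ∩ DF ⟂ AB]
   → F = (100/13, 19/13)

E = (-34/3, -11)
F = (100/13, 19/13)
G = (-40, -29)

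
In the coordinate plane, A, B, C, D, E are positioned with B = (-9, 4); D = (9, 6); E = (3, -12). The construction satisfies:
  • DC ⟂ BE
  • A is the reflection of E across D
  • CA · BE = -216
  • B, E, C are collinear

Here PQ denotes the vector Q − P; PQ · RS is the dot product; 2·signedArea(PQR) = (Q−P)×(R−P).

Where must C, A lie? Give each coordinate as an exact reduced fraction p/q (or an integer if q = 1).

A = (15, 24)
C = (-87/25, -84/25)

1. C_x = -87/25  [B, E, C are collinear ∩ DC ⟂ BE]
2. C_y = -84/25  [B, E, C are collinear ∩ DC ⟂ BE]
   → C = (-87/25, -84/25)
3. A_x = 15  [A is the reflection of E across D]
4. A_y = 24  [A is the reflection of E across D]
   → A = (15, 24)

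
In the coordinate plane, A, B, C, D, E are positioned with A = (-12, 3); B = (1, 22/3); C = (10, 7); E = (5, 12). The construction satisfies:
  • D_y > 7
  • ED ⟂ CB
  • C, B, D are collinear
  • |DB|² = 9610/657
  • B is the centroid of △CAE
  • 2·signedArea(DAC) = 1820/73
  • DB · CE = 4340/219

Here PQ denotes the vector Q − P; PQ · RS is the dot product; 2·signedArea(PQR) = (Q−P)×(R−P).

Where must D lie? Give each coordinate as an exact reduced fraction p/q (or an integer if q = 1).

1. D_x = 352/73  [C, B, D are collinear ∩ ED ⟂ CB]
2. D_y = 525/73  [C, B, D are collinear ∩ ED ⟂ CB]
   → D = (352/73, 525/73)

D = (352/73, 525/73)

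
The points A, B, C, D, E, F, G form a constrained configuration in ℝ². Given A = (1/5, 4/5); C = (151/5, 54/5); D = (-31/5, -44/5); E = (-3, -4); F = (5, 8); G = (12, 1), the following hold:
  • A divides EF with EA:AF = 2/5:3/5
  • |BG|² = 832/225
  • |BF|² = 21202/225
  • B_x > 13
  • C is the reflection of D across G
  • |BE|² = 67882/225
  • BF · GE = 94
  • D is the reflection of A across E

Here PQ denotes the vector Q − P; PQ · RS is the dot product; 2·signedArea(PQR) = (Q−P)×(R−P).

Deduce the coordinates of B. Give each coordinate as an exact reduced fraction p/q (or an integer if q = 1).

B = (196/15, 13/5)

1. B_x = 196/15  [line 15·x + 5·y + -209 = 0 ∩ |BF|² = 21202/225]
2. B_y = 13/5  [line 15·x + 5·y + -209 = 0 ∩ |BF|² = 21202/225]
   → B = (196/15, 13/5)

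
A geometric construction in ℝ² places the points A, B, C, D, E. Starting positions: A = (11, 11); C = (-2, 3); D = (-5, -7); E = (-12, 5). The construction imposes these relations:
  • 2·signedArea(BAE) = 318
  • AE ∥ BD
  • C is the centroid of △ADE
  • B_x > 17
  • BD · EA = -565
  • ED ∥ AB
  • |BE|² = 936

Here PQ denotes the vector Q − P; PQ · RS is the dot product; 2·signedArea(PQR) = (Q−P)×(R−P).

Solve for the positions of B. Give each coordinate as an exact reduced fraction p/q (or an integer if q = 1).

B = (18, -1)

1. B_x = 18  [AE ∥ BD ∩ ED ∥ AB]
2. B_y = -1  [AE ∥ BD ∩ ED ∥ AB]
   → B = (18, -1)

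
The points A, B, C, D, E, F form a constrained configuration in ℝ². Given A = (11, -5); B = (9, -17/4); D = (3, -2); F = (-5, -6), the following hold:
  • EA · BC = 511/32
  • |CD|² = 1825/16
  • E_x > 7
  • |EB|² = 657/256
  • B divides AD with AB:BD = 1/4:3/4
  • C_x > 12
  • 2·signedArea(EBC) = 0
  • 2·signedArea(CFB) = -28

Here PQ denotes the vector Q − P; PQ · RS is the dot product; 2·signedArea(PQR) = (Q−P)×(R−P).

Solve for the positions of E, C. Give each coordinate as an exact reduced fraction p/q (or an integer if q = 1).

1. C_x = 13  [line -7/4·x + 14·y + 413/4 = 0 ∩ |CD|² = 1825/16]
2. C_y = -23/4  [line -7/4·x + 14·y + 413/4 = 0 ∩ |CD|² = 1825/16]
   → C = (13, -23/4)
3. E_x = 15/2  [2·signedArea(EBC) = 0 ∩ EA · BC = 511/32]
4. E_y = -59/16  [2·signedArea(EBC) = 0 ∩ EA · BC = 511/32]
   → E = (15/2, -59/16)

C = (13, -23/4)
E = (15/2, -59/16)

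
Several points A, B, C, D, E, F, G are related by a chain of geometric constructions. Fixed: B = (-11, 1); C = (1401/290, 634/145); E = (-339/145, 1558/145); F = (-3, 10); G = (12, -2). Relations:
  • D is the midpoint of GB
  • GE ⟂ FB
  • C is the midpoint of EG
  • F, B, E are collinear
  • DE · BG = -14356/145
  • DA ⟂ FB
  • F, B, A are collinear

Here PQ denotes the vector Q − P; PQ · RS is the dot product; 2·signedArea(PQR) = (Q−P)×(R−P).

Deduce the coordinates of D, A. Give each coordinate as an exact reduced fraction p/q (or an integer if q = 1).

A = (-967/145, 1703/290)
D = (1/2, -1/2)

1. D_x = 1/2  [D is the midpoint of GB]
2. D_y = -1/2  [D is the midpoint of GB]
   → D = (1/2, -1/2)
3. A_x = -967/145  [F, B, A are collinear ∩ DA ⟂ FB]
4. A_y = 1703/290  [F, B, A are collinear ∩ DA ⟂ FB]
   → A = (-967/145, 1703/290)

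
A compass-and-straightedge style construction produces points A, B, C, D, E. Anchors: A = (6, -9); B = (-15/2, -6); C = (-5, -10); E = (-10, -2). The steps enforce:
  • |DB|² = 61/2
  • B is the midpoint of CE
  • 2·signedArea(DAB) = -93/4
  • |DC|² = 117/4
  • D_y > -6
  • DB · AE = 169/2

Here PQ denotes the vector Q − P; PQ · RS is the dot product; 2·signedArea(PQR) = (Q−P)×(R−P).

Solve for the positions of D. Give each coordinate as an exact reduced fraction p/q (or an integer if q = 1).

D = (-2, -11/2)

1. D_x = -2  [DB · AE = 169/2 ∩ 2·signedArea(DAB) = -93/4]
2. D_y = -11/2  [DB · AE = 169/2 ∩ 2·signedArea(DAB) = -93/4]
   → D = (-2, -11/2)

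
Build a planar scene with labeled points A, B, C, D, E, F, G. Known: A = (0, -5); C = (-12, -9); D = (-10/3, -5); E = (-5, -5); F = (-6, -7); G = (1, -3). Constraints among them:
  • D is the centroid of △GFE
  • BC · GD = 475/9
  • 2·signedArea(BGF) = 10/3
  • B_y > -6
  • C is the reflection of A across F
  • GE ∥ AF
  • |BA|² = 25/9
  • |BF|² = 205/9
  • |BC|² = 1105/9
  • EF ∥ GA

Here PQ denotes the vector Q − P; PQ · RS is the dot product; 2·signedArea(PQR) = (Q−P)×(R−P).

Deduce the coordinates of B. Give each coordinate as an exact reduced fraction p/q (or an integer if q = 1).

1. B_x = -5/3  [2·signedArea(BGF) = 10/3 ∩ BC · GD = 475/9]
2. B_y = -5  [2·signedArea(BGF) = 10/3 ∩ BC · GD = 475/9]
   → B = (-5/3, -5)

B = (-5/3, -5)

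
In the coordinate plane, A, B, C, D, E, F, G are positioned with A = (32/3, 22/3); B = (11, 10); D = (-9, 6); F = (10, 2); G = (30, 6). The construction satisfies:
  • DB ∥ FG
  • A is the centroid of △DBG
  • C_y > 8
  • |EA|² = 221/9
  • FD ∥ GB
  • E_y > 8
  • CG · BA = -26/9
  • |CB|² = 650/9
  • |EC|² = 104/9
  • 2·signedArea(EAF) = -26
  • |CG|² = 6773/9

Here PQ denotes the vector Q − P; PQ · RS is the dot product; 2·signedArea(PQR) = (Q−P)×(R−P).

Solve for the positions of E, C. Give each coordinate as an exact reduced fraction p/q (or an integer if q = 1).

C = (8/3, 25/3)
E = (6, 9)

1. E_x = 6  [line 16/3·x + -2/3·y + -26 = 0 ∩ |EA|² = 221/9]
2. E_y = 9  [line 16/3·x + -2/3·y + -26 = 0 ∩ |EA|² = 221/9]
   → E = (6, 9)
3. C_x = 8/3  [line 1/3·x + 8/3·y + -208/9 = 0 ∩ |EC|² = 104/9]
4. C_y = 25/3  [line 1/3·x + 8/3·y + -208/9 = 0 ∩ |EC|² = 104/9]
   → C = (8/3, 25/3)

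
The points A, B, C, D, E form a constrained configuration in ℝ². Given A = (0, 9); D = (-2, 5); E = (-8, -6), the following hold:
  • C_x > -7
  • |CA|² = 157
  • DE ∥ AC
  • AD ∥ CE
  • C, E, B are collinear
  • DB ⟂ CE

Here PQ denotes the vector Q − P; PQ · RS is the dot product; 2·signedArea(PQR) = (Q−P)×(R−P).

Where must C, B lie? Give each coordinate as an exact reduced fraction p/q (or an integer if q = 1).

1. C_x = -6  [AD ∥ CE ∩ DE ∥ AC]
2. C_y = -2  [AD ∥ CE ∩ DE ∥ AC]
   → C = (-6, -2)
3. B_x = -12/5  [C, E, B are collinear ∩ DB ⟂ CE]
4. B_y = 26/5  [C, E, B are collinear ∩ DB ⟂ CE]
   → B = (-12/5, 26/5)

B = (-12/5, 26/5)
C = (-6, -2)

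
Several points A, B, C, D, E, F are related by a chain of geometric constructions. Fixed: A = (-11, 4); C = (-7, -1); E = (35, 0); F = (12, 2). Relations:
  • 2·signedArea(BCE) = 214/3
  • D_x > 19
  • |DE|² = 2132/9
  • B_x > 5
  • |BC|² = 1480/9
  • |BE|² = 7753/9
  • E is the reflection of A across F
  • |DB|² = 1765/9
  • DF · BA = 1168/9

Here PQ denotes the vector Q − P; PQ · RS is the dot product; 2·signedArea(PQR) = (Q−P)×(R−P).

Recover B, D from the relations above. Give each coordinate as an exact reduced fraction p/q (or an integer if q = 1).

1. B_x = 17/3  [line -1·x + 42·y + -109/3 = 0 ∩ |BC|² = 1480/9]
2. B_y = 1  [line -1·x + 42·y + -109/3 = 0 ∩ |BC|² = 1480/9]
   → B = (17/3, 1)
3. D_x = 59/3  [line 50/3·x + -3·y + -2914/9 = 0 ∩ |DB|² = 1765/9]
4. D_y = 4/3  [line 50/3·x + -3·y + -2914/9 = 0 ∩ |DB|² = 1765/9]
   → D = (59/3, 4/3)

B = (17/3, 1)
D = (59/3, 4/3)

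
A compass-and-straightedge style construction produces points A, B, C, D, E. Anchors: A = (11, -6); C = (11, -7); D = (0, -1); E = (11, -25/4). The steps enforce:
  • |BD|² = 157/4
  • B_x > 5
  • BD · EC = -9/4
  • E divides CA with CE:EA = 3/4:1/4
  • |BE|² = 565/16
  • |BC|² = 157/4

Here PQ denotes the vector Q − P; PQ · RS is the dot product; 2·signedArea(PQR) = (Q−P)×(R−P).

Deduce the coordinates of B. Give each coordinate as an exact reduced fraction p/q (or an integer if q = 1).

1. B_y = -4  [BD · EC = -9/4]
2. B_x = 11/2  [|BD|² = 157/4]
   → B = (11/2, -4)

B = (11/2, -4)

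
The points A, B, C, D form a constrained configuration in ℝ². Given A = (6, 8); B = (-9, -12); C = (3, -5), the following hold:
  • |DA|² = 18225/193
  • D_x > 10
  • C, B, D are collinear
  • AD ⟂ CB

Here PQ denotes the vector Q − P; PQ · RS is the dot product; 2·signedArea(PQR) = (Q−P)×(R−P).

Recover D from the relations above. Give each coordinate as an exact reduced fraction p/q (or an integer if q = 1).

D = (2103/193, -76/193)

1. D_x = 2103/193  [C, B, D are collinear ∩ AD ⟂ CB]
2. D_y = -76/193  [C, B, D are collinear ∩ AD ⟂ CB]
   → D = (2103/193, -76/193)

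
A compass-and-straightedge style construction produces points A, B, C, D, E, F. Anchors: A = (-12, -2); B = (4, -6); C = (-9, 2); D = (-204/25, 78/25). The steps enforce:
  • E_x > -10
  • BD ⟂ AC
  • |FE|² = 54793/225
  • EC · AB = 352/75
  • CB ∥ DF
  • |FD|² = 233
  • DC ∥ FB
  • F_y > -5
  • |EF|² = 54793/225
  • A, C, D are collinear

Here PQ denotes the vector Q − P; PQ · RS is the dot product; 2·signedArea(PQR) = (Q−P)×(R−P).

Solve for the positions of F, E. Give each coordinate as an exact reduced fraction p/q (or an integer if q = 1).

1. F_x = 121/25  [DC ∥ FB ∩ CB ∥ DF]
2. F_y = -122/25  [DC ∥ FB ∩ CB ∥ DF]
   → F = (121/25, -122/25)
3. E_x = -236/25  [line -16·x + 4·y + -11752/75 = 0 ∩ |EF|² = 54793/225]
4. E_y = 106/75  [line -16·x + 4·y + -11752/75 = 0 ∩ |EF|² = 54793/225]
   → E = (-236/25, 106/75)

E = (-236/25, 106/75)
F = (121/25, -122/25)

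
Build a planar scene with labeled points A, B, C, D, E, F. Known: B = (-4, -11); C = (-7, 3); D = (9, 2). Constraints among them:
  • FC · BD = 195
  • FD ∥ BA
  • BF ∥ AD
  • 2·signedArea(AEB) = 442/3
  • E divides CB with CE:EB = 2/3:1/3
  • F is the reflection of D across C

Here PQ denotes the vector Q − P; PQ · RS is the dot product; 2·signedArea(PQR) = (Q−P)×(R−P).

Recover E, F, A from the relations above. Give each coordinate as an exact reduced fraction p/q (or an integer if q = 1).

1. E_x = -5  [E divides CB with CE:EB = 2/3:1/3]
2. E_y = -19/3  [E divides CB with CE:EB = 2/3:1/3]
   → E = (-5, -19/3)
3. F_x = -23  [F is the reflection of D across C]
4. F_y = 4  [F is the reflection of D across C]
   → F = (-23, 4)
5. A_x = 28  [BF ∥ AD ∩ FD ∥ BA]
6. A_y = -13  [BF ∥ AD ∩ FD ∥ BA]
   → A = (28, -13)

A = (28, -13)
E = (-5, -19/3)
F = (-23, 4)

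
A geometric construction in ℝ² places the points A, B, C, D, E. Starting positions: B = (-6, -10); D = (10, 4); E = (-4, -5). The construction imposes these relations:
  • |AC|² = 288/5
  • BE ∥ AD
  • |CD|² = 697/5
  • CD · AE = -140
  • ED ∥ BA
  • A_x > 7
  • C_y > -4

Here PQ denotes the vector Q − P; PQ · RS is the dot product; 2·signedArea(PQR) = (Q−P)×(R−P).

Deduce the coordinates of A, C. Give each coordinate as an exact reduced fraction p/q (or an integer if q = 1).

A = (8, -1)
C = (4/5, -17/5)

1. A_x = 8  [BE ∥ AD ∩ ED ∥ BA]
2. A_y = -1  [BE ∥ AD ∩ ED ∥ BA]
   → A = (8, -1)
3. C_x = 4/5  [line 12·x + 4·y + 4 = 0 ∩ |AC|² = 288/5]
4. C_y = -17/5  [line 12·x + 4·y + 4 = 0 ∩ |AC|² = 288/5]
   → C = (4/5, -17/5)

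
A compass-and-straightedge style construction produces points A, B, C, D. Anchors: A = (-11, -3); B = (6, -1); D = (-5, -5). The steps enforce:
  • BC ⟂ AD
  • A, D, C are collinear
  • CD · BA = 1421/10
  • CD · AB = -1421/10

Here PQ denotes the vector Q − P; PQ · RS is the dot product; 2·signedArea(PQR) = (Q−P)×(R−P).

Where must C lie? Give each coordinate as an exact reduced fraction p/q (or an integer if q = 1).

1. C_x = 37/10  [A, D, C are collinear ∩ BC ⟂ AD]
2. C_y = -79/10  [A, D, C are collinear ∩ BC ⟂ AD]
   → C = (37/10, -79/10)

C = (37/10, -79/10)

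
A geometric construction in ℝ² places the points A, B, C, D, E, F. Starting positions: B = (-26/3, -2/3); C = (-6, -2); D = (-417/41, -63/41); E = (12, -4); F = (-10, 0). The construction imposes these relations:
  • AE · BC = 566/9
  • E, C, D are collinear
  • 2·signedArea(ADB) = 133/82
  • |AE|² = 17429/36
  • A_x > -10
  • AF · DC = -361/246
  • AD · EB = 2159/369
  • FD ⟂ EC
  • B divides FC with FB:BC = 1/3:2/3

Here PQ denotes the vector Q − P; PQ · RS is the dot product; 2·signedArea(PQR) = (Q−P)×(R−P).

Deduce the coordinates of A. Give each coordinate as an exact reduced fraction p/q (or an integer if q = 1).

1. A_x = -29/3  [AF · DC = -361/246 ∩ AD · EB = 2159/369]
2. A_y = -1/6  [AF · DC = -361/246 ∩ AD · EB = 2159/369]
   → A = (-29/3, -1/6)

A = (-29/3, -1/6)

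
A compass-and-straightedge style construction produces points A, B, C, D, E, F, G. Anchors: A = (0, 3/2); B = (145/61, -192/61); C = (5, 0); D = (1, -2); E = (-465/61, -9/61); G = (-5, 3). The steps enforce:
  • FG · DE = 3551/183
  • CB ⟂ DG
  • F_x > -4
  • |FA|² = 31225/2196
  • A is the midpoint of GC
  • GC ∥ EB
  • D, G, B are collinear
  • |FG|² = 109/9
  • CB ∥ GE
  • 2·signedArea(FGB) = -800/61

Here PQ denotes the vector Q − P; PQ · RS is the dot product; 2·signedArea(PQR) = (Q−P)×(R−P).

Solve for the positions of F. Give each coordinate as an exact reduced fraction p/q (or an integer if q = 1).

1. F_x = -625/183  [FG · DE = 3551/183 ∩ 2·signedArea(FGB) = -800/61]
2. F_y = -6/61  [FG · DE = 3551/183 ∩ 2·signedArea(FGB) = -800/61]
   → F = (-625/183, -6/61)

F = (-625/183, -6/61)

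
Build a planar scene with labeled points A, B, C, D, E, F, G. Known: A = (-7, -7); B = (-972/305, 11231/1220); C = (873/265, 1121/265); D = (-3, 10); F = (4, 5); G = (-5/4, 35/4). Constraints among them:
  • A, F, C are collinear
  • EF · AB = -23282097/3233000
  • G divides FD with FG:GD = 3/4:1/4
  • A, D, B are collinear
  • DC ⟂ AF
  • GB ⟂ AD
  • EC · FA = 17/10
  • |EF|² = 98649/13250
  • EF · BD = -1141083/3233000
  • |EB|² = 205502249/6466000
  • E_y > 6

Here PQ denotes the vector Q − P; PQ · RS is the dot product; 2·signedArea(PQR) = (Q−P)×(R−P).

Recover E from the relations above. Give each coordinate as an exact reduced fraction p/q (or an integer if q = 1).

E = (3913/2650, 16001/2650)

1. E_x = 3913/2650  [EC · FA = 17/10 ∩ EF · BD = -1141083/3233000]
2. E_y = 16001/2650  [EC · FA = 17/10 ∩ EF · BD = -1141083/3233000]
   → E = (3913/2650, 16001/2650)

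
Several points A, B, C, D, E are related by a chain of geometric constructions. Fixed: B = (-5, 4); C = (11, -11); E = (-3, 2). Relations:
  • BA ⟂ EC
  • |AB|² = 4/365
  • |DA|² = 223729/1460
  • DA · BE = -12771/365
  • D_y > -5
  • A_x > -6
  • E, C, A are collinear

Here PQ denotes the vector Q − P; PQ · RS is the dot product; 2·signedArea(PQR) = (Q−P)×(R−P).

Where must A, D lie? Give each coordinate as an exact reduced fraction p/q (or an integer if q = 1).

1. A_x = -1851/365  [E, C, A are collinear ∩ BA ⟂ EC]
2. A_y = 1432/365  [E, C, A are collinear ∩ BA ⟂ EC]
   → A = (-1851/365, 1432/365)
3. D_x = 4  [line -2·x + 2·y + 17 = 0 ∩ |DA|² = 223729/1460]
4. D_y = -9/2  [line -2·x + 2·y + 17 = 0 ∩ |DA|² = 223729/1460]
   → D = (4, -9/2)

A = (-1851/365, 1432/365)
D = (4, -9/2)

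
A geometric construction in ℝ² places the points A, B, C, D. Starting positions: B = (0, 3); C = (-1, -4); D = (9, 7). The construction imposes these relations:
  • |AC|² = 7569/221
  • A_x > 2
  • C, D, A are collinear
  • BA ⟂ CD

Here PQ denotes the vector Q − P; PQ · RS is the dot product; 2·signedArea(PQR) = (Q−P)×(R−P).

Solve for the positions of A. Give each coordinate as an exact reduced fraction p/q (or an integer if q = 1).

1. A_x = 649/221  [C, D, A are collinear ∩ BA ⟂ CD]
2. A_y = 73/221  [C, D, A are collinear ∩ BA ⟂ CD]
   → A = (649/221, 73/221)

A = (649/221, 73/221)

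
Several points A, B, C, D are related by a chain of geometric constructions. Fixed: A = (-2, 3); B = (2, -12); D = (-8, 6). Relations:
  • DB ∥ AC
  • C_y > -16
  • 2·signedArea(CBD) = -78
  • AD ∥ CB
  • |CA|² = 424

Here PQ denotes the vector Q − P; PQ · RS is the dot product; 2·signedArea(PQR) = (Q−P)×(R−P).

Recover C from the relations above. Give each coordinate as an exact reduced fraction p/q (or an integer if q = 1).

1. C_x = 8  [AD ∥ CB ∩ DB ∥ AC]
2. C_y = -15  [AD ∥ CB ∩ DB ∥ AC]
   → C = (8, -15)

C = (8, -15)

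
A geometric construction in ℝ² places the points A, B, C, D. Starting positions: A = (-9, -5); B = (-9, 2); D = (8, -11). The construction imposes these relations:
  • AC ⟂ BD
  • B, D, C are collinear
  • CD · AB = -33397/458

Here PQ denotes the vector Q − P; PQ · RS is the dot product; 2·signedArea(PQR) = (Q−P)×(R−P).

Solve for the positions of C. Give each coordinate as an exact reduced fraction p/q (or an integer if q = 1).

C = (-2575/458, -267/458)

1. C_x = -2575/458  [B, D, C are collinear ∩ AC ⟂ BD]
2. C_y = -267/458  [B, D, C are collinear ∩ AC ⟂ BD]
   → C = (-2575/458, -267/458)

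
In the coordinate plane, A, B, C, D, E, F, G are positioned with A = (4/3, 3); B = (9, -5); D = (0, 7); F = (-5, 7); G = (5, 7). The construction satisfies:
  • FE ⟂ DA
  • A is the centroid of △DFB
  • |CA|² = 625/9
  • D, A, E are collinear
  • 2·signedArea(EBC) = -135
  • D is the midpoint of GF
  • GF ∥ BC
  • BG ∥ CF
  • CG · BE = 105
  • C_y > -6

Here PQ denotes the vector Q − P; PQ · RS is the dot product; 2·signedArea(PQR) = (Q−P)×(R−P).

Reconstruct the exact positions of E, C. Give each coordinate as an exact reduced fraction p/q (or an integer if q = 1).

1. E_x = -1/2  [D, A, E are collinear ∩ FE ⟂ DA]
2. E_y = 17/2  [D, A, E are collinear ∩ FE ⟂ DA]
   → E = (-1/2, 17/2)
3. C_x = -1  [BG ∥ CF ∩ GF ∥ BC]
4. C_y = -5  [BG ∥ CF ∩ GF ∥ BC]
   → C = (-1, -5)

C = (-1, -5)
E = (-1/2, 17/2)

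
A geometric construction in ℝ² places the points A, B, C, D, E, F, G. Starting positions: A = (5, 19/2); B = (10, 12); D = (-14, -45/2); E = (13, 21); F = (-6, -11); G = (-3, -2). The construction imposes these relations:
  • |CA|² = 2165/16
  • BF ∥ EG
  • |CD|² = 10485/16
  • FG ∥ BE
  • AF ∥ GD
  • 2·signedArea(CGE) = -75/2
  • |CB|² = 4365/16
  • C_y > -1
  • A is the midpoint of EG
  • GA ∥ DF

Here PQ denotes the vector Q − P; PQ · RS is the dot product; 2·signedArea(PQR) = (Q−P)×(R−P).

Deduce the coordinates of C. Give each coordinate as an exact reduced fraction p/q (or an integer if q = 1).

C = (-1/2, -3/4)

1. C_x = -1/2  [line -23·x + 16·y + 1/2 = 0 ∩ |CD|² = 10485/16]
2. C_y = -3/4  [line -23·x + 16·y + 1/2 = 0 ∩ |CD|² = 10485/16]
   → C = (-1/2, -3/4)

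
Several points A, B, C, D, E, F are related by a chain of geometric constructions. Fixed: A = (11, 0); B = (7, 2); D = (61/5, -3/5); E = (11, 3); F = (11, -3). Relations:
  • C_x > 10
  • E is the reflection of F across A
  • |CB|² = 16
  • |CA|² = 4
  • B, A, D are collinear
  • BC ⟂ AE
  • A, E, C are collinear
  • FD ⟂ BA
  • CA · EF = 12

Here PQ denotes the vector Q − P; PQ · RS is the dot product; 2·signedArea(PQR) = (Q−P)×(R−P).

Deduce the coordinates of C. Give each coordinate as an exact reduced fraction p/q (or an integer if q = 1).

1. C_x = 11  [A, E, C are collinear ∩ BC ⟂ AE]
2. C_y = 2  [A, E, C are collinear ∩ BC ⟂ AE]
   → C = (11, 2)

C = (11, 2)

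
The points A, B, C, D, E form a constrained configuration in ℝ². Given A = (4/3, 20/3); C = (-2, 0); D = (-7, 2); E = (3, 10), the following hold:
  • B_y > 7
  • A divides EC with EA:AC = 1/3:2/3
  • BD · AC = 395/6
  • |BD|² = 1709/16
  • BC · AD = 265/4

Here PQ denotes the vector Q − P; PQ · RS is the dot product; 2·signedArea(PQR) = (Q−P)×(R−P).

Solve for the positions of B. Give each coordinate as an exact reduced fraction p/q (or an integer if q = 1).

1. B_x = 7/4  [BD · AC = 395/6 ∩ BC · AD = 265/4]
2. B_y = 15/2  [BD · AC = 395/6 ∩ BC · AD = 265/4]
   → B = (7/4, 15/2)

B = (7/4, 15/2)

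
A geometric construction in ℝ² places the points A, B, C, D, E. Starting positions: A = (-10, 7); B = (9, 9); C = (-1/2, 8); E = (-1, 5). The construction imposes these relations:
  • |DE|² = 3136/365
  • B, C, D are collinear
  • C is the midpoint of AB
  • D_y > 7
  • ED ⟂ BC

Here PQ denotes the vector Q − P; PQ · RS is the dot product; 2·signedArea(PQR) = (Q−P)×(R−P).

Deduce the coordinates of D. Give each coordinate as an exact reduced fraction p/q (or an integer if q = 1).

1. D_x = -477/365  [B, C, D are collinear ∩ ED ⟂ BC]
2. D_y = 2889/365  [B, C, D are collinear ∩ ED ⟂ BC]
   → D = (-477/365, 2889/365)

D = (-477/365, 2889/365)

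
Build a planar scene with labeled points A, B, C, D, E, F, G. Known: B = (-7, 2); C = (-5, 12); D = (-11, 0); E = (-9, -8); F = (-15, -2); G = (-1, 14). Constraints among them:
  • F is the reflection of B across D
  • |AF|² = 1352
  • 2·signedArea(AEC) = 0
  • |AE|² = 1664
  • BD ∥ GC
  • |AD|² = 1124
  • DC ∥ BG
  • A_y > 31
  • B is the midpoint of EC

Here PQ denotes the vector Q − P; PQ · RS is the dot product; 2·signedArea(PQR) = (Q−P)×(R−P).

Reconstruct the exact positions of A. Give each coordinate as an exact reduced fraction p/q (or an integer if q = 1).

1. A_x = -1  [line -20·x + 4·y + -148 = 0 ∩ |AD|² = 1124]
2. A_y = 32  [line -20·x + 4·y + -148 = 0 ∩ |AD|² = 1124]
   → A = (-1, 32)

A = (-1, 32)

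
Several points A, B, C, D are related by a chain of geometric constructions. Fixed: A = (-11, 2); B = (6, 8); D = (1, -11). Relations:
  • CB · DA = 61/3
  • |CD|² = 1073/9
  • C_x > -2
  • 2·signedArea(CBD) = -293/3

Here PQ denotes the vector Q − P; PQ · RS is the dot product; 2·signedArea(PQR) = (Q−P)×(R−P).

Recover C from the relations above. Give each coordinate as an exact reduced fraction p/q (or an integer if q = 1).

1. C_x = -4/3  [2·signedArea(CBD) = -293/3 ∩ CB · DA = 61/3]
2. C_y = -1/3  [2·signedArea(CBD) = -293/3 ∩ CB · DA = 61/3]
   → C = (-4/3, -1/3)

C = (-4/3, -1/3)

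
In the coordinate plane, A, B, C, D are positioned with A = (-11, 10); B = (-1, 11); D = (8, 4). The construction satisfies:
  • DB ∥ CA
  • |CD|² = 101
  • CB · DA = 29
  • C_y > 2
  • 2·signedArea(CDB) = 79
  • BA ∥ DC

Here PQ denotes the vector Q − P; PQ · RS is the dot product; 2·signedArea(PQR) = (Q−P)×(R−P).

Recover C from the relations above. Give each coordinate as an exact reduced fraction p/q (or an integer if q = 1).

C = (-2, 3)

1. C_x = -2  [DB ∥ CA ∩ BA ∥ DC]
2. C_y = 3  [DB ∥ CA ∩ BA ∥ DC]
   → C = (-2, 3)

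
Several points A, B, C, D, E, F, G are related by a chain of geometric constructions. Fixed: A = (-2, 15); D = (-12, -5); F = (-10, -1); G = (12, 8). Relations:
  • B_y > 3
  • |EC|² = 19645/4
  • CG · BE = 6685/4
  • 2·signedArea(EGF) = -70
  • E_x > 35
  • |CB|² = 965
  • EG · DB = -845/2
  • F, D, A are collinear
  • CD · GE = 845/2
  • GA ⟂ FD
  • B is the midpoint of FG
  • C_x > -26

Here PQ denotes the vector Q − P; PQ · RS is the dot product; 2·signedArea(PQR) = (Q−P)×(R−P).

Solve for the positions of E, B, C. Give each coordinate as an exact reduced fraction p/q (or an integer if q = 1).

B = (1, 7/2)
C = (-25, -27/2)
E = (36, 21)

1. B_x = 1  [B is the midpoint of FG]
2. B_y = 7/2  [B is the midpoint of FG]
   → B = (1, 7/2)
3. E_x = 36  [EG · DB = -845/2 ∩ 2·signedArea(EGF) = -70]
4. E_y = 21  [EG · DB = -845/2 ∩ 2·signedArea(EGF) = -70]
   → E = (36, 21)
5. C_x = -25  [CD · GE = 845/2 ∩ CG · BE = 6685/4]
6. C_y = -27/2  [CD · GE = 845/2 ∩ CG · BE = 6685/4]
   → C = (-25, -27/2)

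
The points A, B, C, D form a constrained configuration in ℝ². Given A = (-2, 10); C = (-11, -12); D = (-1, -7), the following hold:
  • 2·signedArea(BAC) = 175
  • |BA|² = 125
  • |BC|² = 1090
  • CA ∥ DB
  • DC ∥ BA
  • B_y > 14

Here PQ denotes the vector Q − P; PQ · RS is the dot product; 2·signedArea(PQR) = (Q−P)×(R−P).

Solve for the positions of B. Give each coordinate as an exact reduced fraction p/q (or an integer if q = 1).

B = (8, 15)

1. B_x = 8  [DC ∥ BA ∩ CA ∥ DB]
2. B_y = 15  [DC ∥ BA ∩ CA ∥ DB]
   → B = (8, 15)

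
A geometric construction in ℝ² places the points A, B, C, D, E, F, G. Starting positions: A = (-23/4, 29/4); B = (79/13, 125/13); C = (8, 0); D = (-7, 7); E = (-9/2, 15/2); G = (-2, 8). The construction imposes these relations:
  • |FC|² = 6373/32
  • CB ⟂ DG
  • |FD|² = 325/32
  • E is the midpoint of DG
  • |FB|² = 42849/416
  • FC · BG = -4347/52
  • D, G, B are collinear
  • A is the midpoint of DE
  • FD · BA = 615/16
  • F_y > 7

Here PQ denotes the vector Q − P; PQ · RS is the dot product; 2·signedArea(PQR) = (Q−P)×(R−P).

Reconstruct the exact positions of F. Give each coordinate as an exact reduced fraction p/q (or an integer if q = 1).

1. F_x = -31/8  [line 105/13·x + 21/13·y + 987/52 = 0 ∩ |FC|² = 6373/32]
2. F_y = 61/8  [line 105/13·x + 21/13·y + 987/52 = 0 ∩ |FC|² = 6373/32]
   → F = (-31/8, 61/8)

F = (-31/8, 61/8)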